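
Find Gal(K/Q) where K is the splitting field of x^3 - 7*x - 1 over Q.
Gal(K/Q) = S_3 (symmetric group of order 6)

Compute the discriminant of x^3 + (0)*x^2 + (-7)*x + (-1): Δ = 1345. Since Δ is not a rational square, the Galois group is not contained in A_3; it must be the full S_3 (irreducibility of the cubic rules out anything smaller).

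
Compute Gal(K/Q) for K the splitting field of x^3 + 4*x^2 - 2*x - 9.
Gal(K/Q) = S_3 (symmetric group of order 6)

Compute the discriminant of x^3 + (4)*x^2 + (-2)*x + (-9): Δ = 1509. Since Δ is not a rational square, the Galois group is not contained in A_3; it must be the full S_3 (irreducibility of the cubic rules out anything smaller).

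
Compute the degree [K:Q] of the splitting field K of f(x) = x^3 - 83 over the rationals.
[K:Q] = 6

x^3 - 83 has one real root r = 83^(1/3) and two complex roots r*zeta_3, r*zeta_3^2 where zeta_3 = e^(2*pi*i/3). The splitting field is Q(r, zeta_3). [Q(r):Q] = 3 and [Q(zeta_3):Q] = 2 with gcd = 1, so [Q(r, zeta_3):Q] = 3 * 2 = 6.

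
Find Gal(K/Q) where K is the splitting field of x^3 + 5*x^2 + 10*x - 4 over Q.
Gal(K/Q) = S_3 (symmetric group of order 6)

Compute the discriminant of x^3 + (5)*x^2 + (10)*x + (-4): Δ = -3532. Since Δ is not a rational square, the Galois group is not contained in A_3; it must be the full S_3 (irreducibility of the cubic rules out anything smaller).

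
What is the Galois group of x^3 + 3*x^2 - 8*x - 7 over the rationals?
Gal(K/Q) = S_3 (symmetric group of order 6)

Compute the discriminant of x^3 + (3)*x^2 + (-8)*x + (-7): Δ = 5081. Since Δ is not a rational square, the Galois group is not contained in A_3; it must be the full S_3 (irreducibility of the cubic rules out anything smaller).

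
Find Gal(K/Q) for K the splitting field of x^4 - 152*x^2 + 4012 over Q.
Gal(K/Q) = V_4 (Klein four-group, Z/2Z × Z/2Z)

f factors as (x^2 - 118)(x^2 - 34), so the splitting field is K = Q(sqrt(118), sqrt(34)). The elements 118, 34, 4012 are all non-squares in Q, so sqrt(118) and sqrt(34) generate independent quadratic extensions. Thus [K:Q] = 4 and Gal(K/Q) is generated by the two order-2 automorphisms sqrt(118) ↦ -sqrt(118) and sqrt(34) ↦ -sqrt(34), giving V_4.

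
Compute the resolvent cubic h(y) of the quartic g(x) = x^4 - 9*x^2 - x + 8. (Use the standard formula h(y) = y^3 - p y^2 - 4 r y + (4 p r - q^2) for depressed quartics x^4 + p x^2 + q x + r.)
h(y) = y^3 + 9*y^2 - 32*y - 289

Identify coefficients: p = -9, q = -1, r = 8.
Plug into h(y) = y^3 - p y^2 - 4 r y + (4 p r - q^2):
  h(y) = y^3 - (-9) y^2 - 4*(8) y + (4*(-9)*(8) - (-1)^2)
       = y^3 + (9) y^2 + (-32) y + (-289).
Simplifying: h(y) = y^3 + 9*y^2 - 32*y - 289.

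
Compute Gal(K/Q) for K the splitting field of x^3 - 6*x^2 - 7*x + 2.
Gal(K/Q) = S_3 (symmetric group of order 6)

Compute the discriminant of x^3 + (-6)*x^2 + (-7)*x + (2): Δ = 6268. Since Δ is not a rational square, the Galois group is not contained in A_3; it must be the full S_3 (irreducibility of the cubic rules out anything smaller).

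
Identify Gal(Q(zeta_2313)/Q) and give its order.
|Gal(Q(zeta_2313)/Q)| = phi(2313) = 1536; group ≅ (Z/2313Z)^* ≅ Z/6Z × Z/256Z

The n-th cyclotomic polynomial Φ_2313(x) is the minimal polynomial of zeta_2313 over Q and has degree phi(2313) = 1536. So Q(zeta_2313) is a degree-1536 Galois extension with Galois group (Z/2313Z)^*. By CRT, (Z/2313Z)^* ≅ (Z/9Z)^* × (Z/257Z)^*. Each prime-power unit group is (Z/9Z)^* ≅ Z/6Z; (Z/257Z)^* ≅ Z/256Z. Hence Gal(Q(zeta_2313)/Q) ≅ Z/6Z × Z/256Z.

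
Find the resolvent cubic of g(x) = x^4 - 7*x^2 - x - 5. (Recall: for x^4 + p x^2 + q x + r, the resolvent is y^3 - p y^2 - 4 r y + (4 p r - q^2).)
h(y) = y^3 + 7*y^2 + 20*y + 139

Identify coefficients: p = -7, q = -1, r = -5.
Plug into h(y) = y^3 - p y^2 - 4 r y + (4 p r - q^2):
  h(y) = y^3 - (-7) y^2 - 4*(-5) y + (4*(-7)*(-5) - (-1)^2)
       = y^3 + (7) y^2 + (20) y + (139).
Simplifying: h(y) = y^3 + 7*y^2 + 20*y + 139.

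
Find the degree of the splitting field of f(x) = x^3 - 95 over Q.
[K:Q] = 6

x^3 - 95 has one real root r = 95^(1/3) and two complex roots r*zeta_3, r*zeta_3^2 where zeta_3 = e^(2*pi*i/3). The splitting field is Q(r, zeta_3). [Q(r):Q] = 3 and [Q(zeta_3):Q] = 2 with gcd = 1, so [Q(r, zeta_3):Q] = 3 * 2 = 6.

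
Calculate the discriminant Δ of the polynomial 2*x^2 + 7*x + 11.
Δ = -39

For a quadratic a x^2 + b x + c the discriminant is Δ = b^2 - 4ac = (7)^2 - 4*(2)*(11) = 49 - (88) = -39.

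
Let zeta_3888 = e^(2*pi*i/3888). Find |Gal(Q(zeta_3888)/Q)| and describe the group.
|Gal(Q(zeta_3888)/Q)| = phi(3888) = 1296; group ≅ (Z/3888Z)^* ≅ Z/2Z × Z/4Z × Z/162Z

The n-th cyclotomic polynomial Φ_3888(x) is the minimal polynomial of zeta_3888 over Q and has degree phi(3888) = 1296. So Q(zeta_3888) is a degree-1296 Galois extension with Galois group (Z/3888Z)^*. By CRT, (Z/3888Z)^* ≅ (Z/16Z)^* × (Z/243Z)^*. Each prime-power unit group is (Z/16Z)^* ≅ Z/2Z × Z/4Z; (Z/243Z)^* ≅ Z/162Z. Hence Gal(Q(zeta_3888)/Q) ≅ Z/2Z × Z/4Z × Z/162Z.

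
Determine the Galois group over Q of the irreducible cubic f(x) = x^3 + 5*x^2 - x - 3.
Gal(K/Q) = S_3 (symmetric group of order 6)

Compute the discriminant of x^3 + (5)*x^2 + (-1)*x + (-3): Δ = 1556. Since Δ is not a rational square, the Galois group is not contained in A_3; it must be the full S_3 (irreducibility of the cubic rules out anything smaller).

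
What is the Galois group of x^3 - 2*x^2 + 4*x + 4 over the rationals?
Gal(K/Q) = S_3 (symmetric group of order 6)

Compute the discriminant of x^3 + (-2)*x^2 + (4)*x + (4): Δ = -1072. Since Δ is not a rational square, the Galois group is not contained in A_3; it must be the full S_3 (irreducibility of the cubic rules out anything smaller).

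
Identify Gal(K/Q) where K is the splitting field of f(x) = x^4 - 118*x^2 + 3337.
Gal(K/Q) = V_4 (Klein four-group, Z/2Z × Z/2Z)

f factors as (x^2 - 47)(x^2 - 71), so the splitting field is K = Q(sqrt(47), sqrt(71)). The elements 47, 71, 3337 are all non-squares in Q, so sqrt(47) and sqrt(71) generate independent quadratic extensions. Thus [K:Q] = 4 and Gal(K/Q) is generated by the two order-2 automorphisms sqrt(47) ↦ -sqrt(47) and sqrt(71) ↦ -sqrt(71), giving V_4.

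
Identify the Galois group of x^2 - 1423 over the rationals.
Gal(K/Q) = Z/2Z (cyclic of order 2)

x^2 - 1423 is irreducible over Q since 1423 is not a rational square. The splitting field Q(sqrt(1423)) has degree 2 over Q, and its unique nontrivial automorphism is sqrt(1423) ↦ -sqrt(1423). Hence Gal(Q(sqrt(1423))/Q) = Z/2Z.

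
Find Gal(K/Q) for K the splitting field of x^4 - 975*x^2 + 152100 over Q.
Gal(K/Q) = Z/2Z (cyclic of order 2)

f factors as (x^2 - 780)(x^2 - 195), so the splitting field is K = Q(sqrt(780), sqrt(195)). The squarefree part of 780 is 195 and the squarefree part of 195 is also 195, so sqrt(780) and sqrt(195) are both rational multiples of sqrt(195). Hence Q(sqrt(780)) = Q(sqrt(195)) = Q(sqrt(195)), and the splitting field collapses to a single degree-2 extension with Galois group Z/2Z.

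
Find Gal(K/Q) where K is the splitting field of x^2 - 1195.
Gal(K/Q) = Z/2Z (cyclic of order 2)

x^2 - 1195 is irreducible over Q since 1195 is not a rational square. The splitting field Q(sqrt(1195)) has degree 2 over Q, and its unique nontrivial automorphism is sqrt(1195) ↦ -sqrt(1195). Hence Gal(Q(sqrt(1195))/Q) = Z/2Z.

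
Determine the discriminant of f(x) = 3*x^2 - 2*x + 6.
Δ = -68

For a quadratic a x^2 + b x + c the discriminant is Δ = b^2 - 4ac = (-2)^2 - 4*(3)*(6) = 4 - (72) = -68.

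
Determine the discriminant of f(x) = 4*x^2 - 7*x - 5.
Δ = 129

For a quadratic a x^2 + b x + c the discriminant is Δ = b^2 - 4ac = (-7)^2 - 4*(4)*(-5) = 49 - (-80) = 129.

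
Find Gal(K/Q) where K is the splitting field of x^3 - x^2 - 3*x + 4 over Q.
Gal(K/Q) = S_3 (symmetric group of order 6)

Compute the discriminant of x^3 + (-1)*x^2 + (-3)*x + (4): Δ = -83. Since Δ is not a rational square, the Galois group is not contained in A_3; it must be the full S_3 (irreducibility of the cubic rules out anything smaller).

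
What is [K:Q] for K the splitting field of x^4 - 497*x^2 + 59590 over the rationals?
[K:Q] = 4

f factors as (x^2 - 295)(x^2 - 202); the splitting field is K = Q(sqrt(295), sqrt(202)). Since 295, 202, and 59590 are all non-squares in Q, the three subfields Q(sqrt(295)), Q(sqrt(202)), Q(sqrt(59590)) are distinct degree-2 extensions, so [K:Q] = 4 (Klein four Galois group).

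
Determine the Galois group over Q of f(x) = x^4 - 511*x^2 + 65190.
Gal(K/Q) = V_4 (Klein four-group, Z/2Z × Z/2Z)

f factors as (x^2 - 246)(x^2 - 265), so the splitting field is K = Q(sqrt(246), sqrt(265)). The elements 246, 265, 65190 are all non-squares in Q, so sqrt(246) and sqrt(265) generate independent quadratic extensions. Thus [K:Q] = 4 and Gal(K/Q) is generated by the two order-2 automorphisms sqrt(246) ↦ -sqrt(246) and sqrt(265) ↦ -sqrt(265), giving V_4.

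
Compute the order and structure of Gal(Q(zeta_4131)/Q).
|Gal(Q(zeta_4131)/Q)| = phi(4131) = 2592; group ≅ (Z/4131Z)^* ≅ Z/16Z × Z/162Z

The n-th cyclotomic polynomial Φ_4131(x) is the minimal polynomial of zeta_4131 over Q and has degree phi(4131) = 2592. So Q(zeta_4131) is a degree-2592 Galois extension with Galois group (Z/4131Z)^*. By CRT, (Z/4131Z)^* ≅ (Z/243Z)^* × (Z/17Z)^*. Each prime-power unit group is (Z/243Z)^* ≅ Z/162Z; (Z/17Z)^* ≅ Z/16Z. Hence Gal(Q(zeta_4131)/Q) ≅ Z/16Z × Z/162Z.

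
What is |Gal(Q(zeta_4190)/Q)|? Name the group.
|Gal(Q(zeta_4190)/Q)| = phi(4190) = 1672; group ≅ (Z/4190Z)^* ≅ Z/4Z × Z/418Z

The n-th cyclotomic polynomial Φ_4190(x) is the minimal polynomial of zeta_4190 over Q and has degree phi(4190) = 1672. So Q(zeta_4190) is a degree-1672 Galois extension with Galois group (Z/4190Z)^*. By CRT, (Z/4190Z)^* ≅ (Z/2Z)^* × (Z/5Z)^* × (Z/419Z)^*. Each prime-power unit group is (Z/2Z)^* ≅ trivial group (order 1); (Z/5Z)^* ≅ Z/4Z; (Z/419Z)^* ≅ Z/418Z. Hence Gal(Q(zeta_4190)/Q) ≅ Z/4Z × Z/418Z.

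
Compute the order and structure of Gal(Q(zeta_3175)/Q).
|Gal(Q(zeta_3175)/Q)| = phi(3175) = 2520; group ≅ (Z/3175Z)^* ≅ Z/20Z × Z/126Z

The n-th cyclotomic polynomial Φ_3175(x) is the minimal polynomial of zeta_3175 over Q and has degree phi(3175) = 2520. So Q(zeta_3175) is a degree-2520 Galois extension with Galois group (Z/3175Z)^*. By CRT, (Z/3175Z)^* ≅ (Z/25Z)^* × (Z/127Z)^*. Each prime-power unit group is (Z/25Z)^* ≅ Z/20Z; (Z/127Z)^* ≅ Z/126Z. Hence Gal(Q(zeta_3175)/Q) ≅ Z/20Z × Z/126Z.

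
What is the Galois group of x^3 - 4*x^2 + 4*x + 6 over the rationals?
Gal(K/Q) = S_3 (symmetric group of order 6)

Compute the discriminant of x^3 + (-4)*x^2 + (4)*x + (6): Δ = -1164. Since Δ is not a rational square, the Galois group is not contained in A_3; it must be the full S_3 (irreducibility of the cubic rules out anything smaller).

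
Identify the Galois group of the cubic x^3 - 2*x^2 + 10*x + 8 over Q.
Gal(K/Q) = S_3 (symmetric group of order 6)

Compute the discriminant of x^3 + (-2)*x^2 + (10)*x + (8): Δ = -7952. Since Δ is not a rational square, the Galois group is not contained in A_3; it must be the full S_3 (irreducibility of the cubic rules out anything smaller).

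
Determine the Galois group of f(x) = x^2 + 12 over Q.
Gal(K/Q) = Z/2Z (cyclic of order 2)

x^2 + 12 is irreducible over Q since -12 is not a rational square. The splitting field Q(sqrt(-12)) has degree 2 over Q, and its unique nontrivial automorphism is sqrt(-12) ↦ -sqrt(-12). Hence Gal(Q(sqrt(-12))/Q) = Z/2Z.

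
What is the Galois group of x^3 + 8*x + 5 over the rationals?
Gal(K/Q) = S_3 (symmetric group of order 6)

Compute the discriminant of x^3 + (0)*x^2 + (8)*x + (5): Δ = -2723. Since Δ is not a rational square, the Galois group is not contained in A_3; it must be the full S_3 (irreducibility of the cubic rules out anything smaller).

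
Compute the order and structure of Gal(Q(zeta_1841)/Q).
|Gal(Q(zeta_1841)/Q)| = phi(1841) = 1572; group ≅ (Z/1841Z)^* ≅ Z/6Z × Z/262Z

The n-th cyclotomic polynomial Φ_1841(x) is the minimal polynomial of zeta_1841 over Q and has degree phi(1841) = 1572. So Q(zeta_1841) is a degree-1572 Galois extension with Galois group (Z/1841Z)^*. By CRT, (Z/1841Z)^* ≅ (Z/7Z)^* × (Z/263Z)^*. Each prime-power unit group is (Z/7Z)^* ≅ Z/6Z; (Z/263Z)^* ≅ Z/262Z. Hence Gal(Q(zeta_1841)/Q) ≅ Z/6Z × Z/262Z.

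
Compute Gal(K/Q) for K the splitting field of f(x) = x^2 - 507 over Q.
Gal(K/Q) = Z/2Z (cyclic of order 2)

x^2 - 507 is irreducible over Q since 507 is not a rational square. The splitting field Q(sqrt(507)) has degree 2 over Q, and its unique nontrivial automorphism is sqrt(507) ↦ -sqrt(507). Hence Gal(Q(sqrt(507))/Q) = Z/2Z.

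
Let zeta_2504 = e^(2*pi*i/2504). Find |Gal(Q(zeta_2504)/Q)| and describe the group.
|Gal(Q(zeta_2504)/Q)| = phi(2504) = 1248; group ≅ (Z/2504Z)^* ≅ Z/2Z × Z/2Z × Z/312Z

The n-th cyclotomic polynomial Φ_2504(x) is the minimal polynomial of zeta_2504 over Q and has degree phi(2504) = 1248. So Q(zeta_2504) is a degree-1248 Galois extension with Galois group (Z/2504Z)^*. By CRT, (Z/2504Z)^* ≅ (Z/8Z)^* × (Z/313Z)^*. Each prime-power unit group is (Z/8Z)^* ≅ Z/2Z × Z/2Z; (Z/313Z)^* ≅ Z/312Z. Hence Gal(Q(zeta_2504)/Q) ≅ Z/2Z × Z/2Z × Z/312Z.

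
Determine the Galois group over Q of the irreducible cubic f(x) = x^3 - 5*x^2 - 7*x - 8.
Gal(K/Q) = S_3 (symmetric group of order 6)

Compute the discriminant of x^3 + (-5)*x^2 + (-7)*x + (-8): Δ = -8171. Since Δ is not a rational square, the Galois group is not contained in A_3; it must be the full S_3 (irreducibility of the cubic rules out anything smaller).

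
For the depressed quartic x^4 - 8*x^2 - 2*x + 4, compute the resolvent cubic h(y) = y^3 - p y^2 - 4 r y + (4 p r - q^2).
h(y) = y^3 + 8*y^2 - 16*y - 132

Identify coefficients: p = -8, q = -2, r = 4.
Plug into h(y) = y^3 - p y^2 - 4 r y + (4 p r - q^2):
  h(y) = y^3 - (-8) y^2 - 4*(4) y + (4*(-8)*(4) - (-2)^2)
       = y^3 + (8) y^2 + (-16) y + (-132).
Simplifying: h(y) = y^3 + 8*y^2 - 16*y - 132.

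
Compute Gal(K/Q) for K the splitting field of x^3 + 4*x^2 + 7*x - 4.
Gal(K/Q) = S_3 (symmetric group of order 6)

Compute the discriminant of x^3 + (4)*x^2 + (7)*x + (-4): Δ = -2012. Since Δ is not a rational square, the Galois group is not contained in A_3; it must be the full S_3 (irreducibility of the cubic rules out anything smaller).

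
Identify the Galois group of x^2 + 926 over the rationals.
Gal(K/Q) = Z/2Z (cyclic of order 2)

x^2 + 926 is irreducible over Q since -926 is not a rational square. The splitting field Q(sqrt(-926)) has degree 2 over Q, and its unique nontrivial automorphism is sqrt(-926) ↦ -sqrt(-926). Hence Gal(Q(sqrt(-926))/Q) = Z/2Z.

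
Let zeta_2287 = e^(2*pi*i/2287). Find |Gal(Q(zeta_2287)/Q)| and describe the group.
|Gal(Q(zeta_2287)/Q)| = phi(2287) = 2286; group ≅ (Z/2287Z)^* ≅ Z/2286Z

The n-th cyclotomic polynomial Φ_2287(x) is the minimal polynomial of zeta_2287 over Q and has degree phi(2287) = 2286. So Q(zeta_2287) is a degree-2286 Galois extension with Galois group (Z/2287Z)^*. (Z/2287Z)^* is cyclic since 2287 is an odd prime power (or 4). Hence Gal(Q(zeta_2287)/Q) ≅ Z/2286Z.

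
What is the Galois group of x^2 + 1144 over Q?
Gal(K/Q) = Z/2Z (cyclic of order 2)

x^2 + 1144 is irreducible over Q since -1144 is not a rational square. The splitting field Q(sqrt(-1144)) has degree 2 over Q, and its unique nontrivial automorphism is sqrt(-1144) ↦ -sqrt(-1144). Hence Gal(Q(sqrt(-1144))/Q) = Z/2Z.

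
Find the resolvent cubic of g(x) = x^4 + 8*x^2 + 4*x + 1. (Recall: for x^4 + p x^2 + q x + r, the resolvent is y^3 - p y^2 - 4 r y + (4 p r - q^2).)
h(y) = y^3 - 8*y^2 - 4*y + 16

Identify coefficients: p = 8, q = 4, r = 1.
Plug into h(y) = y^3 - p y^2 - 4 r y + (4 p r - q^2):
  h(y) = y^3 - (8) y^2 - 4*(1) y + (4*(8)*(1) - (4)^2)
       = y^3 + (-8) y^2 + (-4) y + (16).
Simplifying: h(y) = y^3 - 8*y^2 - 4*y + 16.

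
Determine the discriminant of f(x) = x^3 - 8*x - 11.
Δ = -1219

For a depressed cubic x^3 + p x + q the discriminant is Δ = -4 p^3 - 27 q^2 = -4*(-8)^3 - 27*(-11)^2 = 2048 - 3267 = -1219.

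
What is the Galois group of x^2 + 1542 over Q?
Gal(K/Q) = Z/2Z (cyclic of order 2)

x^2 + 1542 is irreducible over Q since -1542 is not a rational square. The splitting field Q(sqrt(-1542)) has degree 2 over Q, and its unique nontrivial automorphism is sqrt(-1542) ↦ -sqrt(-1542). Hence Gal(Q(sqrt(-1542))/Q) = Z/2Z.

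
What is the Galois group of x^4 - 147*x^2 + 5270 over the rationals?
Gal(K/Q) = V_4 (Klein four-group, Z/2Z × Z/2Z)

f factors as (x^2 - 85)(x^2 - 62), so the splitting field is K = Q(sqrt(85), sqrt(62)). The elements 85, 62, 5270 are all non-squares in Q, so sqrt(85) and sqrt(62) generate independent quadratic extensions. Thus [K:Q] = 4 and Gal(K/Q) is generated by the two order-2 automorphisms sqrt(85) ↦ -sqrt(85) and sqrt(62) ↦ -sqrt(62), giving V_4.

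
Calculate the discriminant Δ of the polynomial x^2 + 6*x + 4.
Δ = 20

For a quadratic a x^2 + b x + c the discriminant is Δ = b^2 - 4ac = (6)^2 - 4*(1)*(4) = 36 - (16) = 20.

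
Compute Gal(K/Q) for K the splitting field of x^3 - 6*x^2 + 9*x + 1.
Gal(K/Q) = S_3 (symmetric group of order 6)

Compute the discriminant of x^3 + (-6)*x^2 + (9)*x + (1): Δ = -135. Since Δ is not a rational square, the Galois group is not contained in A_3; it must be the full S_3 (irreducibility of the cubic rules out anything smaller).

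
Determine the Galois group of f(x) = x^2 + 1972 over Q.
Gal(K/Q) = Z/2Z (cyclic of order 2)

x^2 + 1972 is irreducible over Q since -1972 is not a rational square. The splitting field Q(sqrt(-1972)) has degree 2 over Q, and its unique nontrivial automorphism is sqrt(-1972) ↦ -sqrt(-1972). Hence Gal(Q(sqrt(-1972))/Q) = Z/2Z.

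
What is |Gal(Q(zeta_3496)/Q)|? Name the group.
|Gal(Q(zeta_3496)/Q)| = phi(3496) = 1584; group ≅ (Z/3496Z)^* ≅ Z/2Z × Z/2Z × Z/18Z × Z/22Z

The n-th cyclotomic polynomial Φ_3496(x) is the minimal polynomial of zeta_3496 over Q and has degree phi(3496) = 1584. So Q(zeta_3496) is a degree-1584 Galois extension with Galois group (Z/3496Z)^*. By CRT, (Z/3496Z)^* ≅ (Z/8Z)^* × (Z/19Z)^* × (Z/23Z)^*. Each prime-power unit group is (Z/8Z)^* ≅ Z/2Z × Z/2Z; (Z/19Z)^* ≅ Z/18Z; (Z/23Z)^* ≅ Z/22Z. Hence Gal(Q(zeta_3496)/Q) ≅ Z/2Z × Z/2Z × Z/18Z × Z/22Z.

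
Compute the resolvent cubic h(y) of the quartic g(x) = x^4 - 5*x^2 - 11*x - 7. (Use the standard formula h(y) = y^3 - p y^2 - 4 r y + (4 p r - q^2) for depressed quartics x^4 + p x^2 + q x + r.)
h(y) = y^3 + 5*y^2 + 28*y + 19

Identify coefficients: p = -5, q = -11, r = -7.
Plug into h(y) = y^3 - p y^2 - 4 r y + (4 p r - q^2):
  h(y) = y^3 - (-5) y^2 - 4*(-7) y + (4*(-5)*(-7) - (-11)^2)
       = y^3 + (5) y^2 + (28) y + (19).
Simplifying: h(y) = y^3 + 5*y^2 + 28*y + 19.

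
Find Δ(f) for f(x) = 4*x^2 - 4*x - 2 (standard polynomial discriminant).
Δ = 48

For a quadratic a x^2 + b x + c the discriminant is Δ = b^2 - 4ac = (-4)^2 - 4*(4)*(-2) = 16 - (-32) = 48.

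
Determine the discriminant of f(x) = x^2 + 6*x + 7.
Δ = 8

For a quadratic a x^2 + b x + c the discriminant is Δ = b^2 - 4ac = (6)^2 - 4*(1)*(7) = 36 - (28) = 8.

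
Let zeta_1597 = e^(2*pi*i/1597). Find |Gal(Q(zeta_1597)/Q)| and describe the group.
|Gal(Q(zeta_1597)/Q)| = phi(1597) = 1596; group ≅ (Z/1597Z)^* ≅ Z/1596Z

The n-th cyclotomic polynomial Φ_1597(x) is the minimal polynomial of zeta_1597 over Q and has degree phi(1597) = 1596. So Q(zeta_1597) is a degree-1596 Galois extension with Galois group (Z/1597Z)^*. (Z/1597Z)^* is cyclic since 1597 is an odd prime power (or 4). Hence Gal(Q(zeta_1597)/Q) ≅ Z/1596Z.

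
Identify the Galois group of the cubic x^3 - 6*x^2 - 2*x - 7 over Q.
Gal(K/Q) = S_3 (symmetric group of order 6)

Compute the discriminant of x^3 + (-6)*x^2 + (-2)*x + (-7): Δ = -8707. Since Δ is not a rational square, the Galois group is not contained in A_3; it must be the full S_3 (irreducibility of the cubic rules out anything smaller).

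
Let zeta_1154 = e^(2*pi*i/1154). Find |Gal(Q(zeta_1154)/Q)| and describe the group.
|Gal(Q(zeta_1154)/Q)| = phi(1154) = 576; group ≅ (Z/1154Z)^* ≅ Z/576Z

The n-th cyclotomic polynomial Φ_1154(x) is the minimal polynomial of zeta_1154 over Q and has degree phi(1154) = 576. So Q(zeta_1154) is a degree-576 Galois extension with Galois group (Z/1154Z)^*. By CRT, (Z/1154Z)^* ≅ (Z/2Z)^* × (Z/577Z)^*. Each prime-power unit group is (Z/2Z)^* ≅ trivial group (order 1); (Z/577Z)^* ≅ Z/576Z. Hence Gal(Q(zeta_1154)/Q) ≅ Z/576Z.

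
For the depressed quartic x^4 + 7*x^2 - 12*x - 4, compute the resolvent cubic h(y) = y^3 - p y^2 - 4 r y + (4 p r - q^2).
h(y) = y^3 - 7*y^2 + 16*y - 256

Identify coefficients: p = 7, q = -12, r = -4.
Plug into h(y) = y^3 - p y^2 - 4 r y + (4 p r - q^2):
  h(y) = y^3 - (7) y^2 - 4*(-4) y + (4*(7)*(-4) - (-12)^2)
       = y^3 + (-7) y^2 + (16) y + (-256).
Simplifying: h(y) = y^3 - 7*y^2 + 16*y - 256.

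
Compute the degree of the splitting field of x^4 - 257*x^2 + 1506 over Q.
[K:Q] = 4

f factors as (x^2 - 6)(x^2 - 251); the splitting field is K = Q(sqrt(6), sqrt(251)). Since 6, 251, and 1506 are all non-squares in Q, the three subfields Q(sqrt(6)), Q(sqrt(251)), Q(sqrt(1506)) are distinct degree-2 extensions, so [K:Q] = 4 (Klein four Galois group).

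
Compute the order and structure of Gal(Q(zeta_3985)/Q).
|Gal(Q(zeta_3985)/Q)| = phi(3985) = 3184; group ≅ (Z/3985Z)^* ≅ Z/4Z × Z/796Z

The n-th cyclotomic polynomial Φ_3985(x) is the minimal polynomial of zeta_3985 over Q and has degree phi(3985) = 3184. So Q(zeta_3985) is a degree-3184 Galois extension with Galois group (Z/3985Z)^*. By CRT, (Z/3985Z)^* ≅ (Z/5Z)^* × (Z/797Z)^*. Each prime-power unit group is (Z/5Z)^* ≅ Z/4Z; (Z/797Z)^* ≅ Z/796Z. Hence Gal(Q(zeta_3985)/Q) ≅ Z/4Z × Z/796Z.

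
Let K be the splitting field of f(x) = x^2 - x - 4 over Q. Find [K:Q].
[K:Q] = 2

The discriminant of x^2 + (-1)*x + (-4) is b^2 - 4c = 1 - (-16) = 17. Since 17 is not a perfect square in Q, the polynomial is irreducible over Q. Its two roots generate a degree-2 extension, so [K:Q] = 2.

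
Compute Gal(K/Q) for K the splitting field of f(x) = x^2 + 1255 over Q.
Gal(K/Q) = Z/2Z (cyclic of order 2)

x^2 + 1255 is irreducible over Q since -1255 is not a rational square. The splitting field Q(sqrt(-1255)) has degree 2 over Q, and its unique nontrivial automorphism is sqrt(-1255) ↦ -sqrt(-1255). Hence Gal(Q(sqrt(-1255))/Q) = Z/2Z.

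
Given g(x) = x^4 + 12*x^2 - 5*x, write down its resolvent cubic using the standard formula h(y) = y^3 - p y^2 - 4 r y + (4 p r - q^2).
h(y) = y^3 - 12*y^2 - 25

Identify coefficients: p = 12, q = -5, r = 0.
Plug into h(y) = y^3 - p y^2 - 4 r y + (4 p r - q^2):
  h(y) = y^3 - (12) y^2 - 4*(0) y + (4*(12)*(0) - (-5)^2)
       = y^3 + (-12) y^2 + (0) y + (-25).
Simplifying: h(y) = y^3 - 12*y^2 - 25.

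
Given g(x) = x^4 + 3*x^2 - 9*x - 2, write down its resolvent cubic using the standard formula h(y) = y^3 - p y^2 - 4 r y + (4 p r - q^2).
h(y) = y^3 - 3*y^2 + 8*y - 105

Identify coefficients: p = 3, q = -9, r = -2.
Plug into h(y) = y^3 - p y^2 - 4 r y + (4 p r - q^2):
  h(y) = y^3 - (3) y^2 - 4*(-2) y + (4*(3)*(-2) - (-9)^2)
       = y^3 + (-3) y^2 + (8) y + (-105).
Simplifying: h(y) = y^3 - 3*y^2 + 8*y - 105.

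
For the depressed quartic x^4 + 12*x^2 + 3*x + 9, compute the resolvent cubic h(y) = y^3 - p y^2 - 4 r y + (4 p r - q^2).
h(y) = y^3 - 12*y^2 - 36*y + 423

Identify coefficients: p = 12, q = 3, r = 9.
Plug into h(y) = y^3 - p y^2 - 4 r y + (4 p r - q^2):
  h(y) = y^3 - (12) y^2 - 4*(9) y + (4*(12)*(9) - (3)^2)
       = y^3 + (-12) y^2 + (-36) y + (423).
Simplifying: h(y) = y^3 - 12*y^2 - 36*y + 423.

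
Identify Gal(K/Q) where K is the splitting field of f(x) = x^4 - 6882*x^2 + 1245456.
Gal(K/Q) = Z/2Z (cyclic of order 2)

f factors as (x^2 - 186)(x^2 - 6696), so the splitting field is K = Q(sqrt(186), sqrt(6696)). The squarefree part of 186 is 186 and the squarefree part of 6696 is also 186, so sqrt(186) and sqrt(6696) are both rational multiples of sqrt(186). Hence Q(sqrt(186)) = Q(sqrt(6696)) = Q(sqrt(186)), and the splitting field collapses to a single degree-2 extension with Galois group Z/2Z.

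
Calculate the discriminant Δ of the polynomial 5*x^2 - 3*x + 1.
Δ = -11

For a quadratic a x^2 + b x + c the discriminant is Δ = b^2 - 4ac = (-3)^2 - 4*(5)*(1) = 9 - (20) = -11.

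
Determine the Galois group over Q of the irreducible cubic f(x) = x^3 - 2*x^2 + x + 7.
Gal(K/Q) = S_3 (symmetric group of order 6)

Compute the discriminant of x^3 + (-2)*x^2 + (1)*x + (7): Δ = -1351. Since Δ is not a rational square, the Galois group is not contained in A_3; it must be the full S_3 (irreducibility of the cubic rules out anything smaller).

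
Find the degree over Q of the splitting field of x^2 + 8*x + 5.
[K:Q] = 2

The discriminant of x^2 + (8)*x + (5) is b^2 - 4c = 64 - (20) = 44. Since 44 is not a perfect square in Q, the polynomial is irreducible over Q. Its two roots generate a degree-2 extension, so [K:Q] = 2.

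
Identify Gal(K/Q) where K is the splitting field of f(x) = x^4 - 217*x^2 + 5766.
Gal(K/Q) = V_4 (Klein four-group, Z/2Z × Z/2Z)

f factors as (x^2 - 186)(x^2 - 31), so the splitting field is K = Q(sqrt(186), sqrt(31)). The elements 186, 31, 5766 are all non-squares in Q, so sqrt(186) and sqrt(31) generate independent quadratic extensions. Thus [K:Q] = 4 and Gal(K/Q) is generated by the two order-2 automorphisms sqrt(186) ↦ -sqrt(186) and sqrt(31) ↦ -sqrt(31), giving V_4.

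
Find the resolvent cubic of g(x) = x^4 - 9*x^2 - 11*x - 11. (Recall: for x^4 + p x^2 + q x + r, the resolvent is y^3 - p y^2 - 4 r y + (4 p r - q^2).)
h(y) = y^3 + 9*y^2 + 44*y + 275

Identify coefficients: p = -9, q = -11, r = -11.
Plug into h(y) = y^3 - p y^2 - 4 r y + (4 p r - q^2):
  h(y) = y^3 - (-9) y^2 - 4*(-11) y + (4*(-9)*(-11) - (-11)^2)
       = y^3 + (9) y^2 + (44) y + (275).
Simplifying: h(y) = y^3 + 9*y^2 + 44*y + 275.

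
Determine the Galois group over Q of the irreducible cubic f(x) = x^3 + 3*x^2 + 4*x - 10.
Gal(K/Q) = S_3 (symmetric group of order 6)

Compute the discriminant of x^3 + (3)*x^2 + (4)*x + (-10): Δ = -3892. Since Δ is not a rational square, the Galois group is not contained in A_3; it must be the full S_3 (irreducibility of the cubic rules out anything smaller).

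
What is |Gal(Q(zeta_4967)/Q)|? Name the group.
|Gal(Q(zeta_4967)/Q)| = phi(4967) = 4966; group ≅ (Z/4967Z)^* ≅ Z/4966Z

The n-th cyclotomic polynomial Φ_4967(x) is the minimal polynomial of zeta_4967 over Q and has degree phi(4967) = 4966. So Q(zeta_4967) is a degree-4966 Galois extension with Galois group (Z/4967Z)^*. (Z/4967Z)^* is cyclic since 4967 is an odd prime power (or 4). Hence Gal(Q(zeta_4967)/Q) ≅ Z/4966Z.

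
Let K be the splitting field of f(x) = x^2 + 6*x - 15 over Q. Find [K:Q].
[K:Q] = 2

The discriminant of x^2 + (6)*x + (-15) is b^2 - 4c = 36 - (-60) = 96. Since 96 is not a perfect square in Q, the polynomial is irreducible over Q. Its two roots generate a degree-2 extension, so [K:Q] = 2.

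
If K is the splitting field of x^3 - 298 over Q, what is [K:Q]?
[K:Q] = 6

x^3 - 298 has one real root r = 298^(1/3) and two complex roots r*zeta_3, r*zeta_3^2 where zeta_3 = e^(2*pi*i/3). The splitting field is Q(r, zeta_3). [Q(r):Q] = 3 and [Q(zeta_3):Q] = 2 with gcd = 1, so [Q(r, zeta_3):Q] = 3 * 2 = 6.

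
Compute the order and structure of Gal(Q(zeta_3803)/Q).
|Gal(Q(zeta_3803)/Q)| = phi(3803) = 3802; group ≅ (Z/3803Z)^* ≅ Z/3802Z

The n-th cyclotomic polynomial Φ_3803(x) is the minimal polynomial of zeta_3803 over Q and has degree phi(3803) = 3802. So Q(zeta_3803) is a degree-3802 Galois extension with Galois group (Z/3803Z)^*. (Z/3803Z)^* is cyclic since 3803 is an odd prime power (or 4). Hence Gal(Q(zeta_3803)/Q) ≅ Z/3802Z.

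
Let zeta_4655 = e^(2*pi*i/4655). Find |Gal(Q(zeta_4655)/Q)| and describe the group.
|Gal(Q(zeta_4655)/Q)| = phi(4655) = 3024; group ≅ (Z/4655Z)^* ≅ Z/4Z × Z/18Z × Z/42Z

The n-th cyclotomic polynomial Φ_4655(x) is the minimal polynomial of zeta_4655 over Q and has degree phi(4655) = 3024. So Q(zeta_4655) is a degree-3024 Galois extension with Galois group (Z/4655Z)^*. By CRT, (Z/4655Z)^* ≅ (Z/5Z)^* × (Z/49Z)^* × (Z/19Z)^*. Each prime-power unit group is (Z/5Z)^* ≅ Z/4Z; (Z/49Z)^* ≅ Z/42Z; (Z/19Z)^* ≅ Z/18Z. Hence Gal(Q(zeta_4655)/Q) ≅ Z/4Z × Z/18Z × Z/42Z.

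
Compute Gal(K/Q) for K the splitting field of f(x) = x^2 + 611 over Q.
Gal(K/Q) = Z/2Z (cyclic of order 2)

x^2 + 611 is irreducible over Q since -611 is not a rational square. The splitting field Q(sqrt(-611)) has degree 2 over Q, and its unique nontrivial automorphism is sqrt(-611) ↦ -sqrt(-611). Hence Gal(Q(sqrt(-611))/Q) = Z/2Z.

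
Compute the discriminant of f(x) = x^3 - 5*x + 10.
Δ = -2200

For a depressed cubic x^3 + p x + q the discriminant is Δ = -4 p^3 - 27 q^2 = -4*(-5)^3 - 27*(10)^2 = 500 - 2700 = -2200.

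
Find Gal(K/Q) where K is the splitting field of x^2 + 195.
Gal(K/Q) = Z/2Z (cyclic of order 2)

x^2 + 195 is irreducible over Q since -195 is not a rational square. The splitting field Q(sqrt(-195)) has degree 2 over Q, and its unique nontrivial automorphism is sqrt(-195) ↦ -sqrt(-195). Hence Gal(Q(sqrt(-195))/Q) = Z/2Z.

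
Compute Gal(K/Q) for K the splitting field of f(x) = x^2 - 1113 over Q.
Gal(K/Q) = Z/2Z (cyclic of order 2)

x^2 - 1113 is irreducible over Q since 1113 is not a rational square. The splitting field Q(sqrt(1113)) has degree 2 over Q, and its unique nontrivial automorphism is sqrt(1113) ↦ -sqrt(1113). Hence Gal(Q(sqrt(1113))/Q) = Z/2Z.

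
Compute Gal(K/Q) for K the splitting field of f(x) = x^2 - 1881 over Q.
Gal(K/Q) = Z/2Z (cyclic of order 2)

x^2 - 1881 is irreducible over Q since 1881 is not a rational square. The splitting field Q(sqrt(1881)) has degree 2 over Q, and its unique nontrivial automorphism is sqrt(1881) ↦ -sqrt(1881). Hence Gal(Q(sqrt(1881))/Q) = Z/2Z.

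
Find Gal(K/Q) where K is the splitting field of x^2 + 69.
Gal(K/Q) = Z/2Z (cyclic of order 2)

x^2 + 69 is irreducible over Q since -69 is not a rational square. The splitting field Q(sqrt(-69)) has degree 2 over Q, and its unique nontrivial automorphism is sqrt(-69) ↦ -sqrt(-69). Hence Gal(Q(sqrt(-69))/Q) = Z/2Z.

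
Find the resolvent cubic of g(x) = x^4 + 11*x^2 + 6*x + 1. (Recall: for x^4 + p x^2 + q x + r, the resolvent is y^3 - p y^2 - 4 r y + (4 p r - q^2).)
h(y) = y^3 - 11*y^2 - 4*y + 8

Identify coefficients: p = 11, q = 6, r = 1.
Plug into h(y) = y^3 - p y^2 - 4 r y + (4 p r - q^2):
  h(y) = y^3 - (11) y^2 - 4*(1) y + (4*(11)*(1) - (6)^2)
       = y^3 + (-11) y^2 + (-4) y + (8).
Simplifying: h(y) = y^3 - 11*y^2 - 4*y + 8.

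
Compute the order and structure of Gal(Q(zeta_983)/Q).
|Gal(Q(zeta_983)/Q)| = phi(983) = 982; group ≅ (Z/983Z)^* ≅ Z/982Z

The n-th cyclotomic polynomial Φ_983(x) is the minimal polynomial of zeta_983 over Q and has degree phi(983) = 982. So Q(zeta_983) is a degree-982 Galois extension with Galois group (Z/983Z)^*. (Z/983Z)^* is cyclic since 983 is an odd prime power (or 4). Hence Gal(Q(zeta_983)/Q) ≅ Z/982Z.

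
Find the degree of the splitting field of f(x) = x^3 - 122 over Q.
[K:Q] = 6

x^3 - 122 has one real root r = 122^(1/3) and two complex roots r*zeta_3, r*zeta_3^2 where zeta_3 = e^(2*pi*i/3). The splitting field is Q(r, zeta_3). [Q(r):Q] = 3 and [Q(zeta_3):Q] = 2 with gcd = 1, so [Q(r, zeta_3):Q] = 3 * 2 = 6.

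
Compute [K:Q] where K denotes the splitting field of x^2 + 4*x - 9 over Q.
[K:Q] = 2

The discriminant of x^2 + (4)*x + (-9) is b^2 - 4c = 16 - (-36) = 52. Since 52 is not a perfect square in Q, the polynomial is irreducible over Q. Its two roots generate a degree-2 extension, so [K:Q] = 2.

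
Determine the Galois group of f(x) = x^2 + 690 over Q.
Gal(K/Q) = Z/2Z (cyclic of order 2)

x^2 + 690 is irreducible over Q since -690 is not a rational square. The splitting field Q(sqrt(-690)) has degree 2 over Q, and its unique nontrivial automorphism is sqrt(-690) ↦ -sqrt(-690). Hence Gal(Q(sqrt(-690))/Q) = Z/2Z.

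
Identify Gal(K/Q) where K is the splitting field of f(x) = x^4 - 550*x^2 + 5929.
Gal(K/Q) = Z/2Z (cyclic of order 2)

f factors as (x^2 - 11)(x^2 - 539), so the splitting field is K = Q(sqrt(11), sqrt(539)). The squarefree part of 11 is 11 and the squarefree part of 539 is also 11, so sqrt(11) and sqrt(539) are both rational multiples of sqrt(11). Hence Q(sqrt(11)) = Q(sqrt(539)) = Q(sqrt(11)), and the splitting field collapses to a single degree-2 extension with Galois group Z/2Z.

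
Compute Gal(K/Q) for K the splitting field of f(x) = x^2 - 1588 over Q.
Gal(K/Q) = Z/2Z (cyclic of order 2)

x^2 - 1588 is irreducible over Q since 1588 is not a rational square. The splitting field Q(sqrt(1588)) has degree 2 over Q, and its unique nontrivial automorphism is sqrt(1588) ↦ -sqrt(1588). Hence Gal(Q(sqrt(1588))/Q) = Z/2Z.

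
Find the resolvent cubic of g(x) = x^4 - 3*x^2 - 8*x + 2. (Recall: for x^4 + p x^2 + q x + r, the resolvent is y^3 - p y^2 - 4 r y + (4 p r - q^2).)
h(y) = y^3 + 3*y^2 - 8*y - 88

Identify coefficients: p = -3, q = -8, r = 2.
Plug into h(y) = y^3 - p y^2 - 4 r y + (4 p r - q^2):
  h(y) = y^3 - (-3) y^2 - 4*(2) y + (4*(-3)*(2) - (-8)^2)
       = y^3 + (3) y^2 + (-8) y + (-88).
Simplifying: h(y) = y^3 + 3*y^2 - 8*y - 88.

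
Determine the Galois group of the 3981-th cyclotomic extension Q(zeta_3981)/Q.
|Gal(Q(zeta_3981)/Q)| = phi(3981) = 2652; group ≅ (Z/3981Z)^* ≅ Z/2Z × Z/1326Z

The n-th cyclotomic polynomial Φ_3981(x) is the minimal polynomial of zeta_3981 over Q and has degree phi(3981) = 2652. So Q(zeta_3981) is a degree-2652 Galois extension with Galois group (Z/3981Z)^*. By CRT, (Z/3981Z)^* ≅ (Z/3Z)^* × (Z/1327Z)^*. Each prime-power unit group is (Z/3Z)^* ≅ Z/2Z; (Z/1327Z)^* ≅ Z/1326Z. Hence Gal(Q(zeta_3981)/Q) ≅ Z/2Z × Z/1326Z.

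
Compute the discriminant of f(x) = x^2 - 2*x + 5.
Δ = -16

For a quadratic a x^2 + b x + c the discriminant is Δ = b^2 - 4ac = (-2)^2 - 4*(1)*(5) = 4 - (20) = -16.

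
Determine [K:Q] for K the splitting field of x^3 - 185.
[K:Q] = 6

x^3 - 185 has one real root r = 185^(1/3) and two complex roots r*zeta_3, r*zeta_3^2 where zeta_3 = e^(2*pi*i/3). The splitting field is Q(r, zeta_3). [Q(r):Q] = 3 and [Q(zeta_3):Q] = 2 with gcd = 1, so [Q(r, zeta_3):Q] = 3 * 2 = 6.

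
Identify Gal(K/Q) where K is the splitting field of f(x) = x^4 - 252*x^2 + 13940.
Gal(K/Q) = V_4 (Klein four-group, Z/2Z × Z/2Z)

f factors as (x^2 - 170)(x^2 - 82), so the splitting field is K = Q(sqrt(170), sqrt(82)). The elements 170, 82, 13940 are all non-squares in Q, so sqrt(170) and sqrt(82) generate independent quadratic extensions. Thus [K:Q] = 4 and Gal(K/Q) is generated by the two order-2 automorphisms sqrt(170) ↦ -sqrt(170) and sqrt(82) ↦ -sqrt(82), giving V_4.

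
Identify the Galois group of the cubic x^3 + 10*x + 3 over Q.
Gal(K/Q) = S_3 (symmetric group of order 6)

Compute the discriminant of x^3 + (0)*x^2 + (10)*x + (3): Δ = -4243. Since Δ is not a rational square, the Galois group is not contained in A_3; it must be the full S_3 (irreducibility of the cubic rules out anything smaller).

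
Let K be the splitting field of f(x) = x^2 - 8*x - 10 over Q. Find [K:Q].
[K:Q] = 2

The discriminant of x^2 + (-8)*x + (-10) is b^2 - 4c = 64 - (-40) = 104. Since 104 is not a perfect square in Q, the polynomial is irreducible over Q. Its two roots generate a degree-2 extension, so [K:Q] = 2.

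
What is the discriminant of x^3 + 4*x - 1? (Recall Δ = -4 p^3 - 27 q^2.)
Δ = -283

For a depressed cubic x^3 + p x + q the discriminant is Δ = -4 p^3 - 27 q^2 = -4*(4)^3 - 27*(-1)^2 = -256 - 27 = -283.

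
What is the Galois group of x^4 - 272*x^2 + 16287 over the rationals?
Gal(K/Q) = V_4 (Klein four-group, Z/2Z × Z/2Z)

f factors as (x^2 - 89)(x^2 - 183), so the splitting field is K = Q(sqrt(89), sqrt(183)). The elements 89, 183, 16287 are all non-squares in Q, so sqrt(89) and sqrt(183) generate independent quadratic extensions. Thus [K:Q] = 4 and Gal(K/Q) is generated by the two order-2 automorphisms sqrt(89) ↦ -sqrt(89) and sqrt(183) ↦ -sqrt(183), giving V_4.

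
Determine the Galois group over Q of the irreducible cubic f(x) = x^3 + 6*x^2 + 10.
Gal(K/Q) = S_3 (symmetric group of order 6)

Compute the discriminant of x^3 + (6)*x^2 + (0)*x + (10): Δ = -11340. Since Δ is not a rational square, the Galois group is not contained in A_3; it must be the full S_3 (irreducibility of the cubic rules out anything smaller).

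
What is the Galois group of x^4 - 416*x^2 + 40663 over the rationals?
Gal(K/Q) = V_4 (Klein four-group, Z/2Z × Z/2Z)

f factors as (x^2 - 259)(x^2 - 157), so the splitting field is K = Q(sqrt(259), sqrt(157)). The elements 259, 157, 40663 are all non-squares in Q, so sqrt(259) and sqrt(157) generate independent quadratic extensions. Thus [K:Q] = 4 and Gal(K/Q) is generated by the two order-2 automorphisms sqrt(259) ↦ -sqrt(259) and sqrt(157) ↦ -sqrt(157), giving V_4.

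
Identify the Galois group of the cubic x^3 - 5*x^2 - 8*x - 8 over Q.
Gal(K/Q) = S_3 (symmetric group of order 6)

Compute the discriminant of x^3 + (-5)*x^2 + (-8)*x + (-8): Δ = -7840. Since Δ is not a rational square, the Galois group is not contained in A_3; it must be the full S_3 (irreducibility of the cubic rules out anything smaller).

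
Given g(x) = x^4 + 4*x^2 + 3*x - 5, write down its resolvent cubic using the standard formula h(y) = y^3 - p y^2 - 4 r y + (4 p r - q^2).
h(y) = y^3 - 4*y^2 + 20*y - 89

Identify coefficients: p = 4, q = 3, r = -5.
Plug into h(y) = y^3 - p y^2 - 4 r y + (4 p r - q^2):
  h(y) = y^3 - (4) y^2 - 4*(-5) y + (4*(4)*(-5) - (3)^2)
       = y^3 + (-4) y^2 + (20) y + (-89).
Simplifying: h(y) = y^3 - 4*y^2 + 20*y - 89.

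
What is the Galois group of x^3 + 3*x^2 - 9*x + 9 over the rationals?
Gal(K/Q) = S_3 (symmetric group of order 6)

Compute the discriminant of x^3 + (3)*x^2 + (-9)*x + (9): Δ = -3888. Since Δ is not a rational square, the Galois group is not contained in A_3; it must be the full S_3 (irreducibility of the cubic rules out anything smaller).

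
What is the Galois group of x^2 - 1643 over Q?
Gal(K/Q) = Z/2Z (cyclic of order 2)

x^2 - 1643 is irreducible over Q since 1643 is not a rational square. The splitting field Q(sqrt(1643)) has degree 2 over Q, and its unique nontrivial automorphism is sqrt(1643) ↦ -sqrt(1643). Hence Gal(Q(sqrt(1643))/Q) = Z/2Z.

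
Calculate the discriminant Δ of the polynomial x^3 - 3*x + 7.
Δ = -1215

For a depressed cubic x^3 + p x + q the discriminant is Δ = -4 p^3 - 27 q^2 = -4*(-3)^3 - 27*(7)^2 = 108 - 1323 = -1215.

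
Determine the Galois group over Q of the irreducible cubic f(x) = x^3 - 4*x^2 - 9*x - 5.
Gal(K/Q) = S_3 (symmetric group of order 6)

Compute the discriminant of x^3 + (-4)*x^2 + (-9)*x + (-5): Δ = -983. Since Δ is not a rational square, the Galois group is not contained in A_3; it must be the full S_3 (irreducibility of the cubic rules out anything smaller).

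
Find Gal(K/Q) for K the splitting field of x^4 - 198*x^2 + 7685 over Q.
Gal(K/Q) = V_4 (Klein four-group, Z/2Z × Z/2Z)

f factors as (x^2 - 145)(x^2 - 53), so the splitting field is K = Q(sqrt(145), sqrt(53)). The elements 145, 53, 7685 are all non-squares in Q, so sqrt(145) and sqrt(53) generate independent quadratic extensions. Thus [K:Q] = 4 and Gal(K/Q) is generated by the two order-2 automorphisms sqrt(145) ↦ -sqrt(145) and sqrt(53) ↦ -sqrt(53), giving V_4.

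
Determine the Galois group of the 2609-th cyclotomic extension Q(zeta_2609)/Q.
|Gal(Q(zeta_2609)/Q)| = phi(2609) = 2608; group ≅ (Z/2609Z)^* ≅ Z/2608Z

The n-th cyclotomic polynomial Φ_2609(x) is the minimal polynomial of zeta_2609 over Q and has degree phi(2609) = 2608. So Q(zeta_2609) is a degree-2608 Galois extension with Galois group (Z/2609Z)^*. (Z/2609Z)^* is cyclic since 2609 is an odd prime power (or 4). Hence Gal(Q(zeta_2609)/Q) ≅ Z/2608Z.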